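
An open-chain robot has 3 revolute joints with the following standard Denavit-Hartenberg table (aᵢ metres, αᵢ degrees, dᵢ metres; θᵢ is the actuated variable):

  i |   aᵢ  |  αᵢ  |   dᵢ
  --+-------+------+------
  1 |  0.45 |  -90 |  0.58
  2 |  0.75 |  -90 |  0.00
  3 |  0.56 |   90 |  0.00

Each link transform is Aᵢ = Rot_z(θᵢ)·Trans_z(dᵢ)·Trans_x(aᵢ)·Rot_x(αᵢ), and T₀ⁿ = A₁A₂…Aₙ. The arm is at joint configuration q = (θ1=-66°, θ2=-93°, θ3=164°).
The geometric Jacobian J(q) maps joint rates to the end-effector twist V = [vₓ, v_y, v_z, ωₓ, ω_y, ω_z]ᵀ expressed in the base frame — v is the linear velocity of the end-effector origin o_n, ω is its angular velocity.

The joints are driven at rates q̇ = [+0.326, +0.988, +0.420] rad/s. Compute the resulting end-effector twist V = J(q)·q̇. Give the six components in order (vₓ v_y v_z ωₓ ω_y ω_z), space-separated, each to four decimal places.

o_n = [0.0375, -0.4638, 0.7914]
J₁: ẑ×o_n = [0.4638, 0.0375, -0.0000], ω = ẑ
J2: z=[0.9135, 0.4067, 0.0000] o=[0.1830, -0.4111, 0.5800] → [0.0860, -0.1931, 0.0111, 0.9135, 0.4067, 0.0000]
J3: z=[0.4062, -0.9123, 0.0523] o=[0.1671, -0.3752, 1.3290] → [0.4951, 0.2116, -0.1541, 0.4062, -0.9123, 0.0523]
V = J·q̇ = [0.4441, -0.0897, -0.0538, 1.0732, 0.0187, 0.3480]

0.4441 -0.0897 -0.0538 1.0732 0.0187 0.3480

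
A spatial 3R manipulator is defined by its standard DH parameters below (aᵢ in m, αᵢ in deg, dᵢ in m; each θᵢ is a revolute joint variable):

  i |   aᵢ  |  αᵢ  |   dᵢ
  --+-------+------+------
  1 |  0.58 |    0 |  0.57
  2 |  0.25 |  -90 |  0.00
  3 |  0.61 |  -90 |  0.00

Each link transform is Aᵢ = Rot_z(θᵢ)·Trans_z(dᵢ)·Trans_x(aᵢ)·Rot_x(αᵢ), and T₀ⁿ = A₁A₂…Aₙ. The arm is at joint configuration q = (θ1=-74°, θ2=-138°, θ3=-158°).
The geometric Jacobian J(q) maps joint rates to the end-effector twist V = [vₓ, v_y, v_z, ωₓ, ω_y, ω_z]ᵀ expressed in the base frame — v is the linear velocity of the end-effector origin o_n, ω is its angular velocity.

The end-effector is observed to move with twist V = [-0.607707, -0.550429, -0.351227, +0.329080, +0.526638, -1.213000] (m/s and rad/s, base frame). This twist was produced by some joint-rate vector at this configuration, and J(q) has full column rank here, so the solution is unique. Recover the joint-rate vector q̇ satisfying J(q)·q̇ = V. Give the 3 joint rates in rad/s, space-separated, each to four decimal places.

o_n = [0.4275, -0.7248, 0.7985]
J₁: ẑ×o_n = [0.7248, 0.4275, -0.0000], ω = ẑ
J2: z=[0.0000, 0.0000, 1.0000] o=[0.1599, -0.5575, 0.5700] → [0.1672, 0.2676, -0.0000, 0.0000, 0.0000, 1.0000]
J3: z=[-0.5299, -0.8480, 0.0000] o=[-0.0521, -0.4251, 0.5700] → [-0.1938, 0.1211, 0.5656, -0.5299, -0.8480, 0.0000]
q̇ = J⁺·V = [-0.9420, -0.2710, -0.6210]

-0.9420 -0.2710 -0.6210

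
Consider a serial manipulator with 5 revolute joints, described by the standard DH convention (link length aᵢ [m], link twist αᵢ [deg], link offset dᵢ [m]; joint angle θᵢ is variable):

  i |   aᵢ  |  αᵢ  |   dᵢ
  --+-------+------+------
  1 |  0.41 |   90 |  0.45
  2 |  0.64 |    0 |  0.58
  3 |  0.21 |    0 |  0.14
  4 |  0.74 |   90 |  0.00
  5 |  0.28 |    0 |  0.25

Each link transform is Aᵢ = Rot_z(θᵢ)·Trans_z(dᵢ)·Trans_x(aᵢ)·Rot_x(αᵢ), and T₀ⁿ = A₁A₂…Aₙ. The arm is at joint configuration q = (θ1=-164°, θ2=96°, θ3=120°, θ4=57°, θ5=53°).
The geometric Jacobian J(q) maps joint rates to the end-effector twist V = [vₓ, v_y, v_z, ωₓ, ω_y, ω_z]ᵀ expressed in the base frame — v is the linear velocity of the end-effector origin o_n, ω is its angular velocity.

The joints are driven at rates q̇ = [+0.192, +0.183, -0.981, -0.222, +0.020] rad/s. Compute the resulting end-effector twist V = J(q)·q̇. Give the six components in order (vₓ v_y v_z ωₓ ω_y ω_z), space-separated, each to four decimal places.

0.9327 0.2767 0.3340 0.3003 -0.9750 0.1910

o_n = [-0.2323, 0.9150, 0.0427]
J₁: ẑ×o_n = [-0.9150, -0.2323, 0.0000], ω = ẑ
J2: z=[-0.2756, 0.9613, 0.0000] o=[-0.3941, -0.1130, 0.4500] → [-0.3915, -0.1123, -0.4389, -0.2756, 0.9613, 0.0000]
J3: z=[-0.2756, 0.9613, 0.0000] o=[-0.4897, 0.4630, 1.0865] → [-1.0033, -0.2877, -0.3720, -0.2756, 0.9613, 0.0000]
J4: z=[-0.2756, 0.9613, 0.0000] o=[-0.3650, 0.6444, 0.9631] → [-0.8847, -0.2537, -0.2021, -0.2756, 0.9613, 0.0000]
J5: z=[0.9599, 0.2753, -0.0523] o=[-0.4022, 0.6337, 0.2241] → [-0.0352, 0.1652, 0.2233, 0.9599, 0.2753, -0.0523]
V = J·q̇ = [0.9327, 0.2767, 0.3340, 0.3003, -0.9750, 0.1910]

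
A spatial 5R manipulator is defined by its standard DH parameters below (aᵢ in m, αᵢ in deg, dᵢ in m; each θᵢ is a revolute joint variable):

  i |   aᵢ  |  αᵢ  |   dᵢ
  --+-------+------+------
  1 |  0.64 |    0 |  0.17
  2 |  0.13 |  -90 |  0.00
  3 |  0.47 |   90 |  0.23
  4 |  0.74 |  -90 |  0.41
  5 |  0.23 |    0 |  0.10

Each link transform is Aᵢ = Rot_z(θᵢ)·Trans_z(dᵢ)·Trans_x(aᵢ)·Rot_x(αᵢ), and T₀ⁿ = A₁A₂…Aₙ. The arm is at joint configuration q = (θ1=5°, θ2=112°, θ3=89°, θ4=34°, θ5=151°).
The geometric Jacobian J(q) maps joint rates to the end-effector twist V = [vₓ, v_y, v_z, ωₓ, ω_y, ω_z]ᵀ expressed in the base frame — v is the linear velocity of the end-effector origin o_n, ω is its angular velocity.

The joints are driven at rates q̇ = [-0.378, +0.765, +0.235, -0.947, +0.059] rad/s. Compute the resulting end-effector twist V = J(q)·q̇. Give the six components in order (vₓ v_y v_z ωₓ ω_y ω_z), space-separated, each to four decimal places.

0.3921 -0.5240 -0.4318 0.1772 -0.9731 0.4035

o_n = [-0.1110, 0.1721, -0.6855]
J₁: ẑ×o_n = [-0.1721, -0.1110, 0.0000], ω = ẑ
J2: z=[0.0000, 0.0000, 1.0000] o=[0.6376, 0.0558, 0.1700] → [-0.1163, -0.7486, 0.0000, 0.0000, 0.0000, 1.0000]
J3: z=[-0.8910, -0.4540, 0.0000] o=[0.5785, 0.1716, 0.1700] → [0.3884, -0.7622, -0.3135, -0.8910, -0.4540, 0.0000]
J4: z=[-0.4539, 0.8909, 0.0175] o=[0.3699, 0.0745, -0.2999] → [-0.3452, -0.1834, 0.3842, -0.4539, 0.8909, 0.0175]
J5: z=[-0.7342, -0.3851, 0.5591] o=[-0.1898, 0.2614, -0.9062] → [-0.0350, 0.2061, 0.0959, -0.7342, -0.3851, 0.5591]
V = J·q̇ = [0.3921, -0.5240, -0.4318, 0.1772, -0.9731, 0.4035]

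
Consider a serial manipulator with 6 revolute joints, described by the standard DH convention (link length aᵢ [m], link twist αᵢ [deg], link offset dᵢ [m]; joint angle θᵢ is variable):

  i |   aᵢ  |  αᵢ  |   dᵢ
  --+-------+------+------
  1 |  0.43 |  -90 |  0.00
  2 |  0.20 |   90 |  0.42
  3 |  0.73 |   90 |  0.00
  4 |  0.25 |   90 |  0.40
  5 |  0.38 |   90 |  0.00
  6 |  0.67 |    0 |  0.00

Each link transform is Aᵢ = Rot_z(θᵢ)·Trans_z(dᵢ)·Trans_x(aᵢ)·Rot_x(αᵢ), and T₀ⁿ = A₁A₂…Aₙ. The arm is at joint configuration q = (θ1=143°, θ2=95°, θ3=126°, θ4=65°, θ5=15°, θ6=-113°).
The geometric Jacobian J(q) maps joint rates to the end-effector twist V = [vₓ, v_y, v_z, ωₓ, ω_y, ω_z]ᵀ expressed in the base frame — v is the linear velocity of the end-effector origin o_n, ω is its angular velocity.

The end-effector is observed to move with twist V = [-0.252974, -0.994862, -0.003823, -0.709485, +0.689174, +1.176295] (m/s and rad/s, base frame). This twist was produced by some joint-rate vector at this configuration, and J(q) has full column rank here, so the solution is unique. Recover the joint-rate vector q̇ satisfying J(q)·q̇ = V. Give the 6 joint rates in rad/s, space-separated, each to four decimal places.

0.7750 0.4550 0.6530 -0.0410 -0.2880 0.7160

o_n = [-1.3518, -0.1533, -0.4075]
J₁: ẑ×o_n = [0.1533, -1.3518, 0.0000], ω = ẑ
J2: z=[-0.6018, -0.7986, 0.0000] o=[-0.3434, 0.2588, 0.0000] → [0.3254, -0.2452, -0.5573, -0.6018, -0.7986, 0.0000]
J3: z=[-0.7956, 0.5995, -0.0872] o=[-0.5823, -0.0871, -0.1992] → [-0.1306, -0.0986, 0.5140, -0.7956, 0.5995, -0.0872]
J4: z=[-0.2974, -0.5119, -0.8059] o=[-0.9675, -0.5363, 0.2282] → [0.6340, 0.1206, -0.3106, -0.2974, -0.5119, -0.8059]
J5: z=[-0.1421, -0.8110, 0.5675] o=[-1.3225, -0.6702, -0.0520] → [-0.0051, -0.0671, -0.0972, -0.1421, -0.8110, 0.5675]
J6: z=[0.0429, 0.5677, 0.8221] o=[-1.6983, -0.6166, -0.0695] → [-0.5727, 0.2994, -0.1769, 0.0429, 0.5677, 0.8221]
q̇ = J⁺·V = [0.7750, 0.4550, 0.6530, -0.0410, -0.2880, 0.7160]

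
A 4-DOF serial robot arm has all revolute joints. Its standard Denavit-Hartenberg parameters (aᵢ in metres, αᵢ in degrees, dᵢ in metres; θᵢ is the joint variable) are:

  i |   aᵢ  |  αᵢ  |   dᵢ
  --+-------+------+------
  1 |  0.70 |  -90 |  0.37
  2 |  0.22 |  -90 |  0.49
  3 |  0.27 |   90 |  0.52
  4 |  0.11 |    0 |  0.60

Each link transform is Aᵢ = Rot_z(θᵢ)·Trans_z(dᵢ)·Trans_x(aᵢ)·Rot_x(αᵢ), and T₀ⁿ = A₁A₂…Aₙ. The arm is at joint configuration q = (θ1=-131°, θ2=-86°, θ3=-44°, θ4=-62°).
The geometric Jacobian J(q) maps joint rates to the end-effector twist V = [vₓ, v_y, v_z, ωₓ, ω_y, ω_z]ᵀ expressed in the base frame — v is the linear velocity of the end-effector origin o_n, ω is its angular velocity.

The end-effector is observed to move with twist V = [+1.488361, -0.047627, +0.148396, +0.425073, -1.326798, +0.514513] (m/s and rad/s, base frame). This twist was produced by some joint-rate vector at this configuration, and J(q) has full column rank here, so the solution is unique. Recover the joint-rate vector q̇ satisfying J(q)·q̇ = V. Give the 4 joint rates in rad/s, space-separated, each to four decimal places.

o_n = [0.1266, -1.5997, 0.3750]
J₁: ẑ×o_n = [1.5997, 0.1266, -0.0000], ω = ẑ
J2: z=[0.7547, -0.6561, 0.0000] o=[-0.4592, -0.5283, 0.3700] → [-0.0033, -0.0038, -0.4243, 0.7547, -0.6561, 0.0000]
J3: z=[-0.6545, -0.7529, -0.0698] o=[-0.0995, -0.8613, 0.5895] → [0.1100, -0.1561, 0.6534, -0.6545, -0.7529, -0.0698]
J4: z=[0.5747, -0.4354, -0.6930] o=[-0.3072, -1.3861, 0.7469] → [0.0139, -0.0868, 0.0661, 0.5747, -0.4354, -0.6930]
q̇ = J⁺·V = [0.8770, 0.8690, 0.7460, 0.4480]

0.8770 0.8690 0.7460 0.4480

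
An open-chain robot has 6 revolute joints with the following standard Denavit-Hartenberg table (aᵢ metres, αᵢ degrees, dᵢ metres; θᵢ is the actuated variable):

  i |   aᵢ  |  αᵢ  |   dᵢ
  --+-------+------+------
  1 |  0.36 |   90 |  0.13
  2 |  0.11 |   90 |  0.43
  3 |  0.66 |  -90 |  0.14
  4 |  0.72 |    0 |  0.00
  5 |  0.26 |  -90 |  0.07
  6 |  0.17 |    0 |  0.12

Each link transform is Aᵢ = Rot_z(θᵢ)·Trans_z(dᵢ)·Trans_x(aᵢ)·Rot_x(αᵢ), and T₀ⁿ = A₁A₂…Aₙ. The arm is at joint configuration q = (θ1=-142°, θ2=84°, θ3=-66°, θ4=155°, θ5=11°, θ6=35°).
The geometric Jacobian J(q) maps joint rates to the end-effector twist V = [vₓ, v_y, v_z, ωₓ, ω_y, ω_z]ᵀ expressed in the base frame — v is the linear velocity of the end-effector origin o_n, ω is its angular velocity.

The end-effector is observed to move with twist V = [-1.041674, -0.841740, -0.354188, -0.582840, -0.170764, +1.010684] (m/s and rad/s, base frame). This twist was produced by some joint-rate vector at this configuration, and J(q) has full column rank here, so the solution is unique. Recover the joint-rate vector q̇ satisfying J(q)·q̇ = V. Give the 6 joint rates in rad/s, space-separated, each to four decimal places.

o_n = [-0.6516, 0.4965, 0.0641]
J₁: ẑ×o_n = [-0.4965, -0.6516, 0.0000], ω = ẑ
J2: z=[-0.6157, 0.7880, 0.0000] o=[-0.2837, -0.2216, 0.1300] → [-0.0520, -0.0406, -0.1522, -0.6157, 0.7880, 0.0000]
J3: z=[-0.7837, -0.6123, -0.1045] o=[-0.5575, 0.1101, 0.2394] → [0.1477, -0.1276, -0.3604, -0.7837, -0.6123, -0.1045]
J4: z=[-0.3257, 0.2617, 0.9085] o=[-0.3181, -0.4680, 0.4917] → [-0.9882, -0.4423, -0.2268, -0.3257, 0.2617, 0.9085]
J5: z=[-0.3257, 0.2617, 0.9085] o=[-0.4248, 0.2052, 0.2596] → [-0.3159, -0.2698, -0.0355, -0.3257, 0.2617, 0.9085]
J6: z=[-0.8884, -0.4136, -0.1993] o=[-0.5317, 0.4502, 0.2277] → [0.0769, -0.1215, -0.0907, -0.8884, -0.4136, -0.1993]
q̇ = J⁺·V = [0.8240, 0.0780, 0.4050, 0.9070, -0.6240, 0.1410]

0.8240 0.0780 0.4050 0.9070 -0.6240 0.1410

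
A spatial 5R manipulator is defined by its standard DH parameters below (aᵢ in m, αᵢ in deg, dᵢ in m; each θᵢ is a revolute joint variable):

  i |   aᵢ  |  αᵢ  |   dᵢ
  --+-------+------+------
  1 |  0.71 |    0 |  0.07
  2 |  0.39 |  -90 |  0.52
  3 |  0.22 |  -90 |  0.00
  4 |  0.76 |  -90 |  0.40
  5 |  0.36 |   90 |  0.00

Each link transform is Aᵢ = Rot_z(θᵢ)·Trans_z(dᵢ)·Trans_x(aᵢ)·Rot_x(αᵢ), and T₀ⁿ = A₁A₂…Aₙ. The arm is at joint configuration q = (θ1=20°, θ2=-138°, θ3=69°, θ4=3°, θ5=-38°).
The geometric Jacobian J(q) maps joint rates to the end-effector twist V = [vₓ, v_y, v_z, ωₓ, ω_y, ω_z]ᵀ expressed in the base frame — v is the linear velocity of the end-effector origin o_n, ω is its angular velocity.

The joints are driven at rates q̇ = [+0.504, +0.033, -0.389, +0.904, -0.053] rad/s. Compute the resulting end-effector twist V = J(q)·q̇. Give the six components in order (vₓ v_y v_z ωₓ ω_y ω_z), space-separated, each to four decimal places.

o_n = [0.4960, 0.0371, -0.8112]
J₁: ẑ×o_n = [-0.0371, 0.4960, 0.0000], ω = ẑ
J2: z=[0.0000, 0.0000, 1.0000] o=[0.6672, 0.2428, 0.0700] → [0.2057, -0.1712, 0.0000, 0.0000, 0.0000, 1.0000]
J3: z=[0.8829, -0.4695, 0.0000] o=[0.4841, -0.1015, 0.5900] → [0.6578, 1.2372, 0.1280, 0.8829, -0.4695, 0.0000]
J4: z=[0.4383, 0.8243, -0.3584] o=[0.4471, -0.1711, 0.3846] → [-0.9111, 0.5066, 0.0510, 0.4383, 0.8243, -0.3584]
J5: z=[-0.8729, 0.4854, 0.0489] o=[0.4596, -0.0629, -0.4673] → [-0.1718, -0.2984, -0.1050, -0.8729, 0.4854, 0.0489]
V = J·q̇ = [-1.0823, 0.2368, 0.0019, 0.0990, 0.9021, 0.2104]

-1.0823 0.2368 0.0019 0.0990 0.9021 0.2104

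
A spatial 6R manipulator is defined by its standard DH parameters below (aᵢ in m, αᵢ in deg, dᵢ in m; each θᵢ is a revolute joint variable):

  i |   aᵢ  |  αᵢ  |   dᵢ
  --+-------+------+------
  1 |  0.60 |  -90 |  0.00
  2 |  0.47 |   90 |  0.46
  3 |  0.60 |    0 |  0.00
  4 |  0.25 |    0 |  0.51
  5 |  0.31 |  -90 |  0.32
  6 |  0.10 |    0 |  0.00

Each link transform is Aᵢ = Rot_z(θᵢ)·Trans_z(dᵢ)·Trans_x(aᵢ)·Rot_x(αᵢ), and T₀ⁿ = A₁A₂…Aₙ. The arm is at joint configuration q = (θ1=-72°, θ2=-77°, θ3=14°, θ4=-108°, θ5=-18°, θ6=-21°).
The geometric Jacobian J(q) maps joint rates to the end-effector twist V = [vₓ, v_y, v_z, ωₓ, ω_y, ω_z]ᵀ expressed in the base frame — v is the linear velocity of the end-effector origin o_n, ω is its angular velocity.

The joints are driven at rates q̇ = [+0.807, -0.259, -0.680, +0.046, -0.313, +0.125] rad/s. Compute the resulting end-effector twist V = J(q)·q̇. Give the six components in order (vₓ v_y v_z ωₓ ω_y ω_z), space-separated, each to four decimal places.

o_n = [-0.0312, 0.0370, 1.0558]
J₁: ẑ×o_n = [-0.0370, -0.0312, 0.0000], ω = ẑ
J2: z=[0.9511, 0.3090, 0.0000] o=[0.1854, -0.5706, 0.0000] → [0.3262, -1.0041, 0.6449, 0.9511, 0.3090, 0.0000]
J3: z=[-0.3011, 0.9267, 0.2250] o=[0.6556, -0.5290, 0.4580] → [0.4266, 0.0255, 0.4660, -0.3011, 0.9267, 0.2250]
J4: z=[-0.3011, 0.9267, 0.2250] o=[0.8341, -0.6087, 1.0252] → [-0.1170, -0.1854, 0.6074, -0.3011, 0.9267, 0.2250]
J5: z=[-0.3011, 0.9267, 0.2250] o=[0.4421, -0.2095, 1.1229] → [-0.1177, -0.1267, 0.3644, -0.3011, 0.9267, 0.2250]
J6: z=[-0.2918, -0.3141, 0.9034] o=[0.0643, 0.0231, 1.0818] → [-0.0044, -0.0939, -0.0341, -0.2918, -0.3141, 0.9034]
V = J·q̇ = [-0.3736, 0.2369, -0.5743, 0.0023, -0.9969, 0.7069]

-0.3736 0.2369 -0.5743 0.0023 -0.9969 0.7069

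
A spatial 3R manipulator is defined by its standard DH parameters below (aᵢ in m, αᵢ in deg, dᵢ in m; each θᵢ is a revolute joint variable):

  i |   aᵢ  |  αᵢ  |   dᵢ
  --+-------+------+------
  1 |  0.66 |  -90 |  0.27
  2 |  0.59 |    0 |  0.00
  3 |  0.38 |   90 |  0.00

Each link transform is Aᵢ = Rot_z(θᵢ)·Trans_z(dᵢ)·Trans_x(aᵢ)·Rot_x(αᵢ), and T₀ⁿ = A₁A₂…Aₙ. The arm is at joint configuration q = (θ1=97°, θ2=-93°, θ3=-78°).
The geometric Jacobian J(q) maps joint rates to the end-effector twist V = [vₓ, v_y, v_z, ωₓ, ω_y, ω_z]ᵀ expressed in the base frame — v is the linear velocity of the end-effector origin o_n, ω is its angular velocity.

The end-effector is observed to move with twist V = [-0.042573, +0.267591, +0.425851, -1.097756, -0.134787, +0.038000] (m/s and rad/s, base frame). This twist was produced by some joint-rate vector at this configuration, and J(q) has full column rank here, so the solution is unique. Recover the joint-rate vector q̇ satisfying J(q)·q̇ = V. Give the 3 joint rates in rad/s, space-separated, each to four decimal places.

o_n = [-0.0309, 0.2519, 0.9186]
J₁: ẑ×o_n = [-0.2519, -0.0309, 0.0000], ω = ẑ
J2: z=[-0.9925, -0.1219, 0.0000] o=[-0.0804, 0.6551, 0.2700] → [-0.0790, 0.6438, 0.4062, -0.9925, -0.1219, 0.0000]
J3: z=[-0.9925, -0.1219, 0.0000] o=[-0.0767, 0.6244, 0.8592] → [-0.0072, 0.0590, 0.3753, -0.9925, -0.1219, 0.0000]
q̇ = J⁺·V = [0.0380, 0.3480, 0.7580]

0.0380 0.3480 0.7580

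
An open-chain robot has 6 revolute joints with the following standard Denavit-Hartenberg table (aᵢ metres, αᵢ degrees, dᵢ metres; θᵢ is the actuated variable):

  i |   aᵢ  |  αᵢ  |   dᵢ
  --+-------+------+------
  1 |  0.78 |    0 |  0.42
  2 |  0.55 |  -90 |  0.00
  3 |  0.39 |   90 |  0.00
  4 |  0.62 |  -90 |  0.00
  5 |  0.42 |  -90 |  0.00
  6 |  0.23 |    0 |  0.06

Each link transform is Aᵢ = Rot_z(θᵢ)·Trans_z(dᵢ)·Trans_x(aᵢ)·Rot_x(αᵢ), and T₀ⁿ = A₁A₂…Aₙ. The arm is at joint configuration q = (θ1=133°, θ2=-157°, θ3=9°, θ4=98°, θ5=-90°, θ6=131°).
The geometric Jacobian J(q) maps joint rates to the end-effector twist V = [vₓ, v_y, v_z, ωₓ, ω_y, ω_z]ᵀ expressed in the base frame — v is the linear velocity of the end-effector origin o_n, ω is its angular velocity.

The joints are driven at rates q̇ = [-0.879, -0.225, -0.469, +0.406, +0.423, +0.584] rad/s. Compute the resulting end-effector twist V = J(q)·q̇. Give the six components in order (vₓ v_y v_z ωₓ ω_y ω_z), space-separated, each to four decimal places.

0.3362 -0.5878 0.1714 -0.3728 0.2212 -0.6248

o_n = [0.7143, 0.7792, 0.6127]
J₁: ẑ×o_n = [-0.7792, 0.7143, 0.0000], ω = ẑ
J2: z=[0.0000, 0.0000, 1.0000] o=[-0.5320, 0.5705, 0.4200] → [-0.2087, 1.2462, 0.0000, 0.0000, 0.0000, 1.0000]
J3: z=[0.4067, 0.9135, 0.0000] o=[-0.0295, 0.3468, 0.4200] → [0.1760, -0.0784, -0.5036, 0.4067, 0.9135, 0.0000]
J4: z=[0.1429, -0.0636, 0.9877] o=[0.3224, 0.1901, 0.3590] → [-0.5980, 0.3508, 0.1091, 0.1429, -0.0636, 0.9877]
J5: z=[-0.9501, 0.2707, 0.1549] o=[0.4943, 0.7856, 0.3725] → [0.0660, 0.2623, -0.0534, -0.9501, 0.2707, 0.1549]
J6: z=[0.2772, 0.9606, 0.0218] o=[0.5543, 0.7589, 0.7873] → [-0.1682, 0.0519, -0.1481, 0.2772, 0.9606, 0.0218]
V = J·q̇ = [0.3362, -0.5878, 0.1714, -0.3728, 0.2212, -0.6248]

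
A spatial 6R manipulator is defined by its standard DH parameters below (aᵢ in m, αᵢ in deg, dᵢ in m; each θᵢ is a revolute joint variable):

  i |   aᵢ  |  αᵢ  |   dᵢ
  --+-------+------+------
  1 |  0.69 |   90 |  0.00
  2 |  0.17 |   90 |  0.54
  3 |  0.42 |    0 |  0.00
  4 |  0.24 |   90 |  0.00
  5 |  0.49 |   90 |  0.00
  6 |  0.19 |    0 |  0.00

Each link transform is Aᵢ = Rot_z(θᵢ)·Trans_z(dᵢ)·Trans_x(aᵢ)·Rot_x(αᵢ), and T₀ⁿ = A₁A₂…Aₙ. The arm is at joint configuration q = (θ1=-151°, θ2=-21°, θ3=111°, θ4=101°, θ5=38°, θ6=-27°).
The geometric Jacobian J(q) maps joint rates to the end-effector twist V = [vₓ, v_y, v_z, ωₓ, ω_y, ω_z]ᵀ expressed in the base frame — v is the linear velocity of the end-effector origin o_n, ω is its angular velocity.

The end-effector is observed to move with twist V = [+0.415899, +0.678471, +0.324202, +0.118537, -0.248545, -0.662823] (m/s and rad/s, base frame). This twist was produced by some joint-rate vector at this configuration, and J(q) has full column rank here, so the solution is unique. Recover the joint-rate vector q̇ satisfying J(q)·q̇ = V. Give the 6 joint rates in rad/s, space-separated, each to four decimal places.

-0.9790 -0.7610 -0.0290 -0.4960 0.4640 -0.2840

o_n = [-0.2249, 0.3973, -0.1715]
J₁: ẑ×o_n = [-0.3973, -0.2249, 0.0000], ω = ẑ
J2: z=[-0.4848, 0.8746, 0.0000] o=[-0.6035, -0.3345, 0.0000] → [-0.1500, -0.0831, -0.6859, -0.4848, 0.8746, 0.0000]
J3: z=[0.3134, 0.1737, -0.9336] o=[-1.0041, 0.0608, -0.0609] → [0.2949, -0.6928, -0.0299, 0.3134, 0.1737, -0.9336]
J4: z=[0.3134, 0.1737, -0.9336] o=[-1.0713, 0.4719, -0.0070] → [-0.0983, -0.7387, -0.1705, 0.3134, 0.1737, -0.9336]
J5: z=[0.0216, 0.9816, 0.1899] o=[-0.8434, 0.4528, 0.0660] → [-0.2225, 0.1226, -0.6084, 0.0216, 0.9816, 0.1899]
J6: z=[0.3375, -0.1859, 0.9228] o=[-0.3823, 0.4744, -0.0983] → [0.0848, 0.1700, 0.0032, 0.3375, -0.1859, 0.9228]
q̇ = J⁺·V = [-0.9790, -0.7610, -0.0290, -0.4960, 0.4640, -0.2840]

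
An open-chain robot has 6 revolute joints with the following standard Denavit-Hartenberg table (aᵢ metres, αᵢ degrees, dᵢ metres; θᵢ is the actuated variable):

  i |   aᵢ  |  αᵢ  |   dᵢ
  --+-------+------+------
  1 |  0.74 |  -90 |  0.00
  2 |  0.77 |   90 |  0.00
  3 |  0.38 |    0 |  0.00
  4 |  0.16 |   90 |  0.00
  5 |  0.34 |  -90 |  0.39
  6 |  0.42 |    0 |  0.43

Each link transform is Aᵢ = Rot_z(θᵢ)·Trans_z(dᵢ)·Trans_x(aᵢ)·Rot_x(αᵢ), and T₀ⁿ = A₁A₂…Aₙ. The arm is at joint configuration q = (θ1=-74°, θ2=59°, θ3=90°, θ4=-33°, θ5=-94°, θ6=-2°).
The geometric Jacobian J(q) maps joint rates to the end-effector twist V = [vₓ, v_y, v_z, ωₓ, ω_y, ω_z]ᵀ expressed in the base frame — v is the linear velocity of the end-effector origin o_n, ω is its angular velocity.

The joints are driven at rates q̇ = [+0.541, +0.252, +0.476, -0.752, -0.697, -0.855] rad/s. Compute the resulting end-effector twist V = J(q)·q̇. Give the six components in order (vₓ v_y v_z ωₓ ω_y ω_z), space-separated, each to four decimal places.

o_n = [0.8023, -0.5880, -1.6069]
J₁: ẑ×o_n = [0.5880, 0.8023, -0.0000], ω = ẑ
J2: z=[0.9613, 0.2756, 0.0000] o=[0.2040, -0.7113, 0.0000] → [-0.4429, 1.5447, -0.0464, 0.9613, 0.2756, 0.0000]
J3: z=[0.2363, -0.8240, 0.5150] o=[0.3133, -1.0926, -0.6600] → [0.5204, 0.4756, 0.5221, 0.2363, -0.8240, 0.5150]
J4: z=[0.2363, -0.8240, 0.5150] o=[0.6786, -0.9878, -0.6600] → [0.5743, 0.2874, 0.1964, 0.2363, -0.8240, 0.5150]
J5: z=[-0.4045, -0.5653, -0.7189] o=[0.8199, -0.9940, -0.7347] → [0.7849, -0.3401, -0.1742, -0.4045, -0.5653, -0.7189]
J6: z=[0.8649, 0.0191, -0.5016] o=[0.5611, -0.9341, -1.1787] → [0.1654, 0.2494, 0.2947, 0.8649, 0.0191, -0.5016]
V = J·q̇ = [-0.6662, 0.8573, -0.0414, -0.2805, 0.6746, 1.3288]

-0.6662 0.8573 -0.0414 -0.2805 0.6746 1.3288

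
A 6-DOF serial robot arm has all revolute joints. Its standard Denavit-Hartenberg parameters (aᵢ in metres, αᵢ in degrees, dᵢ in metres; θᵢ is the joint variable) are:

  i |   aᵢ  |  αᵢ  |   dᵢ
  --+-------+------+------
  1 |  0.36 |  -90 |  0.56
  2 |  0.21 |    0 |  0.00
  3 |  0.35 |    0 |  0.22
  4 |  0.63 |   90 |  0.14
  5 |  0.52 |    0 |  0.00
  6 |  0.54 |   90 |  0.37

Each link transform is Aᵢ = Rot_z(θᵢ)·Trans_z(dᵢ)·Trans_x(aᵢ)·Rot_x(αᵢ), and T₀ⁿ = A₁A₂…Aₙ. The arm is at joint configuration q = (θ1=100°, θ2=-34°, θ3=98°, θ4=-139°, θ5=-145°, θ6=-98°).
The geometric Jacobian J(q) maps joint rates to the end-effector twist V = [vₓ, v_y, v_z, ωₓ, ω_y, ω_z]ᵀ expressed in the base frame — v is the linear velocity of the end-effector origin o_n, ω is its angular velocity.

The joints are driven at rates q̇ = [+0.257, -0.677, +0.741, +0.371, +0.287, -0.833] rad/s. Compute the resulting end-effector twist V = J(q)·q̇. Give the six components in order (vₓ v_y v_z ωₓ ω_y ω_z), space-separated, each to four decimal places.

-0.0706 -0.1390 0.6046 -0.5200 0.4438 0.1157

o_n = [-0.5901, 0.2204, 0.4189]
J₁: ẑ×o_n = [-0.2204, -0.5901, 0.0000], ω = ẑ
J2: z=[-0.9848, -0.1736, 0.0000] o=[-0.0625, 0.3545, 0.5600] → [0.0245, -0.1390, 0.0405, -0.9848, -0.1736, 0.0000]
J3: z=[-0.9848, -0.1736, 0.0000] o=[-0.0927, 0.5260, 0.6774] → [0.0449, -0.2546, 0.2146, -0.9848, -0.1736, 0.0000]
J4: z=[-0.9848, -0.1736, 0.0000] o=[-0.3360, 0.6389, 0.3629] → [-0.0097, 0.0552, 0.3680, -0.9848, -0.1736, 0.0000]
J5: z=[0.1677, -0.9513, 0.2588] o=[-0.5022, 0.7751, 0.9714] → [0.6691, 0.0699, -0.1767, 0.1677, -0.9513, 0.2588]
J6: z=[0.1677, -0.9513, 0.2588] o=[-0.1894, 0.7184, 0.5599] → [0.2631, -0.0801, -0.4647, 0.1677, -0.9513, 0.2588]
V = J·q̇ = [-0.0706, -0.1390, 0.6046, -0.5200, 0.4438, 0.1157]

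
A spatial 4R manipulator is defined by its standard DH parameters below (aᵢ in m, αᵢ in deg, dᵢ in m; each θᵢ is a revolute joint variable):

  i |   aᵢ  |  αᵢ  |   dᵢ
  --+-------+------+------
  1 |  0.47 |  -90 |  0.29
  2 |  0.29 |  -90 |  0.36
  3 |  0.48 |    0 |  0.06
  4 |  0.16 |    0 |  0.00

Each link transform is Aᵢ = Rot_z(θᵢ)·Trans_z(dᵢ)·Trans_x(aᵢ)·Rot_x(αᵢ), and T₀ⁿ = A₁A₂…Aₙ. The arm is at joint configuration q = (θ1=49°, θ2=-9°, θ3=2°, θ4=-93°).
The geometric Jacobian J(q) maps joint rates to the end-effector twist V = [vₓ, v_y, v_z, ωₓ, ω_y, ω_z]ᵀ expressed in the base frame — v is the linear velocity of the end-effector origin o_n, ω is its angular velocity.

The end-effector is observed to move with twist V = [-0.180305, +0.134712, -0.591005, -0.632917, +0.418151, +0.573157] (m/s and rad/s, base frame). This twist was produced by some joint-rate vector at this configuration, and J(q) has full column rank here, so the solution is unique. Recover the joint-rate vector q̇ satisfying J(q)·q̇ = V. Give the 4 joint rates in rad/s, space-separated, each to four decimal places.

o_n = [0.4317, 1.2636, 0.3507]
J₁: ẑ×o_n = [-1.2636, 0.4317, 0.0000], ω = ẑ
J2: z=[-0.7547, 0.6561, 0.0000] o=[0.3083, 0.3547, 0.2900] → [0.0398, 0.0458, -0.7669, -0.7547, 0.6561, 0.0000]
J3: z=[0.1026, 0.1181, -0.9877] o=[0.2246, 0.8071, 0.3354] → [0.4527, -0.2061, 0.0224, 0.1026, 0.1181, -0.9877]
J4: z=[0.1026, 0.1181, -0.9877] o=[0.5542, 1.1607, 0.3511] → [0.1016, 0.1211, 0.0250, 0.1026, 0.1181, -0.9877]
q̇ = J⁺·V = [-0.0560, 0.7520, -0.6160, -0.0210]

-0.0560 0.7520 -0.6160 -0.0210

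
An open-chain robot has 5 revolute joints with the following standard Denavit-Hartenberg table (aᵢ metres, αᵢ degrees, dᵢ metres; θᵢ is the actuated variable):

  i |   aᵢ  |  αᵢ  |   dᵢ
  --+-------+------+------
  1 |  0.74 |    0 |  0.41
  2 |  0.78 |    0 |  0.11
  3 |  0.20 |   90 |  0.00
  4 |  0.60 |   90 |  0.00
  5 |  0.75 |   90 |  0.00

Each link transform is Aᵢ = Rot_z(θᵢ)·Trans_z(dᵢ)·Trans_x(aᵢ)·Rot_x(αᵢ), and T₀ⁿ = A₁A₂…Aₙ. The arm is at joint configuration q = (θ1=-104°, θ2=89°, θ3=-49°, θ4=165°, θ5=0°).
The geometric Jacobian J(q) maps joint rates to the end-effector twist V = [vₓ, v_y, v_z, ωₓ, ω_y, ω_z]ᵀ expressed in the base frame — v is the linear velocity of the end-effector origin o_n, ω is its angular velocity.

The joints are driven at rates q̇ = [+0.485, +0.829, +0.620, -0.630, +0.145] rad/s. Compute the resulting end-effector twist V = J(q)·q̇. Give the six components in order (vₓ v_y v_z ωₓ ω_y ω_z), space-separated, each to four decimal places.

o_n = [0.0904, 0.0724, 0.8694]
J₁: ẑ×o_n = [-0.0724, 0.0904, 0.0000], ω = ẑ
J2: z=[0.0000, 0.0000, 1.0000] o=[-0.1790, -0.7180, 0.4100] → [-0.7904, 0.2695, 0.0000, 0.0000, 0.0000, 1.0000]
J3: z=[0.0000, 0.0000, 1.0000] o=[0.5744, -0.9199, 0.5200] → [-0.9923, -0.4840, 0.0000, 0.0000, 0.0000, 1.0000]
J4: z=[-0.8988, -0.4384, 0.0000] o=[0.6621, -1.0997, 0.5200] → [-0.1532, 0.3140, -1.3040, -0.8988, -0.4384, 0.0000]
J5: z=[0.1135, -0.2326, 0.9659] o=[0.4080, -0.5788, 0.6753] → [-0.6741, -0.3288, 0.0000, 0.1135, -0.2326, 0.9659]
V = J·q̇ = [-1.3068, -0.2783, 0.8215, 0.5827, 0.2424, 2.0741]

-1.3068 -0.2783 0.8215 0.5827 0.2424 2.0741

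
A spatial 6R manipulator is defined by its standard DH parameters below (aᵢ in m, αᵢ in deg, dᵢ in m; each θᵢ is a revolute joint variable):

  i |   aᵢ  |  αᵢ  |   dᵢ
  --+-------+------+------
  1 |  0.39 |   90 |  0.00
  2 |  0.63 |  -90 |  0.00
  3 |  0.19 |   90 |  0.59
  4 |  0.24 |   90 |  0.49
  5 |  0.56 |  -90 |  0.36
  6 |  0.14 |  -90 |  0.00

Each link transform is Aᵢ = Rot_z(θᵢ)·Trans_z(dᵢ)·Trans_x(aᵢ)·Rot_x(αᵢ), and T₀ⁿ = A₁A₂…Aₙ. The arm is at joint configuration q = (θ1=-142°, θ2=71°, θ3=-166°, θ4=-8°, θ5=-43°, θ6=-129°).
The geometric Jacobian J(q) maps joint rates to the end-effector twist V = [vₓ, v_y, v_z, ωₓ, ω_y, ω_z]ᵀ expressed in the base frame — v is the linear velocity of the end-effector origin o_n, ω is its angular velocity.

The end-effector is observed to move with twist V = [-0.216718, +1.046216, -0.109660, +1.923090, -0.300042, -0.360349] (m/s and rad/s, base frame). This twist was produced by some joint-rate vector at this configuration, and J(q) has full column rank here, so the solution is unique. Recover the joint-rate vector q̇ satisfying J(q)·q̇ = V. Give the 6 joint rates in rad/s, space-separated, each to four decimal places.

-0.2280 -0.4820 0.9160 0.7560 -0.3400 0.3960

o_n = [-0.2546, -0.1898, -0.0744]
J₁: ẑ×o_n = [0.1898, -0.2546, 0.0000], ω = ẑ
J2: z=[-0.6157, 0.7880, 0.0000] o=[-0.3073, -0.2401, 0.0000] → [-0.0586, -0.0458, -0.0725, -0.6157, 0.7880, 0.0000]
J3: z=[0.7451, 0.5821, 0.3256] o=[-0.4690, -0.3664, 0.5957] → [-0.4476, 0.5690, 0.0068, 0.7451, 0.5821, 0.3256]
J4: z=[0.6594, -0.7161, -0.2287] o=[-0.0104, 0.0502, 0.6134] → [0.4377, 0.5095, -0.3332, 0.6594, -0.7161, -0.2287]
J5: z=[-0.7517, -0.6301, -0.1947] o=[0.3116, -0.2286, 0.2725] → [0.2261, -0.1505, -0.3859, -0.7517, -0.6301, -0.1947]
J6: z=[0.4791, -0.3189, -0.8178] o=[-0.2128, -0.0589, -0.1009] → [-0.1155, 0.0215, -0.0761, 0.4791, -0.3189, -0.8178]
q̇ = J⁺·V = [-0.2280, -0.4820, 0.9160, 0.7560, -0.3400, 0.3960]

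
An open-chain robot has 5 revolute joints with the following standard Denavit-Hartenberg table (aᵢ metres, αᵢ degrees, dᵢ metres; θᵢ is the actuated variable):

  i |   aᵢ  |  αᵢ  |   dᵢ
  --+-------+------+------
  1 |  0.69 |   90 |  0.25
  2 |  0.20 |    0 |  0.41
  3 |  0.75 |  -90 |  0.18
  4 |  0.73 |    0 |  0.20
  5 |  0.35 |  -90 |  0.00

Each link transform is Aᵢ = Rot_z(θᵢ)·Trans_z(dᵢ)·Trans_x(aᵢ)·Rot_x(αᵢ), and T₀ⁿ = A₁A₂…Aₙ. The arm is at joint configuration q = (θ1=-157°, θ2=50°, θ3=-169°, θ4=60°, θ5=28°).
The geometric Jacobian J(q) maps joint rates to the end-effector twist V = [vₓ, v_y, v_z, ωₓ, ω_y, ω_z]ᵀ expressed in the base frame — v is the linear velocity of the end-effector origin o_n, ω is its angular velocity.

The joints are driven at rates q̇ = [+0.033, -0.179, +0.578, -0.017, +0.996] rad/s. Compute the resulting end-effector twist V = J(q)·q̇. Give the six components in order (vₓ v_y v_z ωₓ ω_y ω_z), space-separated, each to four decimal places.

-0.5511 -0.2562 0.1188 -0.9441 0.0327 -0.4416

o_n = [-0.2583, -0.5355, -0.6796]
J₁: ẑ×o_n = [0.5355, -0.2583, 0.0000], ω = ẑ
J2: z=[-0.3907, 0.9205, 0.0000] o=[-0.6351, -0.2696, 0.2500] → [-0.8557, -0.3632, -0.2430, -0.3907, 0.9205, 0.0000]
J3: z=[-0.3907, 0.9205, 0.0000] o=[-0.9137, 0.0576, 0.4032] → [-0.9968, -0.4231, -0.3716, -0.3907, 0.9205, 0.0000]
J4: z=[-0.8051, -0.3417, -0.4848] o=[-0.6493, 0.3653, -0.2528] → [-0.2908, -0.5332, 0.8589, -0.8051, -0.3417, -0.4848]
J5: z=[-0.8051, -0.3417, -0.4848] o=[-0.4004, -0.2158, -0.6690] → [-0.1513, -0.0775, 0.3059, -0.8051, -0.3417, -0.4848]
V = J·q̇ = [-0.5511, -0.2562, 0.1188, -0.9441, 0.0327, -0.4416]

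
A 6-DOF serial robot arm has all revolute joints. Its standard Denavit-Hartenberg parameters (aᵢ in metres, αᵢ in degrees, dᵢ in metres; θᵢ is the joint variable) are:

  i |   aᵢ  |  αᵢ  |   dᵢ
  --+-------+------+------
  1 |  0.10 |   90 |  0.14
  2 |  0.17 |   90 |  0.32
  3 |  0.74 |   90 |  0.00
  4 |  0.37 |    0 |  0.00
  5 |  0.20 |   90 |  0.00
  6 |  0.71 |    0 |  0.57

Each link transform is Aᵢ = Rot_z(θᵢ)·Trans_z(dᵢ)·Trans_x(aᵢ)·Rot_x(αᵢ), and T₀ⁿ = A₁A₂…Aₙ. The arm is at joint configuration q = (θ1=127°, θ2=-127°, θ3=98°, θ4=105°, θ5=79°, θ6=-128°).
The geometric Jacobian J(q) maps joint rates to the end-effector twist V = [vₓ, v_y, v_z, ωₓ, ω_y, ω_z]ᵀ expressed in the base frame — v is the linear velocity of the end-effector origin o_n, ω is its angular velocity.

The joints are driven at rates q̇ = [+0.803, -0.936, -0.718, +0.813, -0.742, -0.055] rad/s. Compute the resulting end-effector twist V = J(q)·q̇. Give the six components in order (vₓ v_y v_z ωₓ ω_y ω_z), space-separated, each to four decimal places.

o_n = [1.0699, 0.3665, 1.1074]
J₁: ẑ×o_n = [-0.3665, 1.0699, 0.0000], ω = ẑ
J2: z=[0.7986, 0.6018, 0.0000] o=[-0.0602, 0.0799, 0.1400] → [0.5822, -0.7726, -0.4512, 0.7986, 0.6018, 0.0000]
J3: z=[0.4806, -0.6378, 0.6018] o=[0.2570, 0.1907, 0.0042] → [-0.8094, -0.0410, 0.6029, 0.4806, -0.6378, 0.6018]
J4: z=[0.4698, -0.3922, -0.7909] o=[0.8049, 0.6812, 0.0865] → [-0.6494, -0.6892, -0.0440, 0.4698, -0.3922, -0.7909]
J5: z=[0.4698, -0.3922, -0.7909] o=[0.9058, 0.3898, 0.2909] → [-0.3387, -0.5134, 0.0534, 0.4698, -0.3922, -0.7909]
J6: z=[0.4278, -0.6825, 0.5926] o=[0.7513, 0.2665, 0.2604] → [-0.6374, -0.1736, 0.2602, 0.4278, -0.6825, 0.5926]
V = J·q̇ = [-0.4996, 1.4419, -0.1003, -1.0828, -0.0957, 0.2822]

-0.4996 1.4419 -0.1003 -1.0828 -0.0957 0.2822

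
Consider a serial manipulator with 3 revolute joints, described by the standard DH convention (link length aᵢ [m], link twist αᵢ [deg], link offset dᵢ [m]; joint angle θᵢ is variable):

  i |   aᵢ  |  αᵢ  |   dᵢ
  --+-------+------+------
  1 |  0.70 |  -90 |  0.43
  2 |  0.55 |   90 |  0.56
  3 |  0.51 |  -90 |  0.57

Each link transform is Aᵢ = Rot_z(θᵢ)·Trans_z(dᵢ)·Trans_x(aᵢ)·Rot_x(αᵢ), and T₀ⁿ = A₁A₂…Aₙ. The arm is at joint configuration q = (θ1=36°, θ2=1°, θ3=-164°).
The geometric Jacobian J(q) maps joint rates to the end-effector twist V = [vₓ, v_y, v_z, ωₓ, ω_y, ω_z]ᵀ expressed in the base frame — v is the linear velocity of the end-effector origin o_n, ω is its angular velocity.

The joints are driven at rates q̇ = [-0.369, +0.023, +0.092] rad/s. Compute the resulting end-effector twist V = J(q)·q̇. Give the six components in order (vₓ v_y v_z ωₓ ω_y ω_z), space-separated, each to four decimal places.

o_n = [0.3762, 0.7917, 0.9989]
J₁: ẑ×o_n = [-0.7917, 0.3762, 0.0000], ω = ẑ
J2: z=[-0.5878, 0.8090, 0.0000] o=[0.5663, 0.4114, 0.4300] → [0.4602, 0.3344, -0.0697, -0.5878, 0.8090, 0.0000]
J3: z=[0.0141, 0.0103, 0.9998] o=[0.6820, 1.1877, 0.4204] → [0.4019, -0.3140, -0.0025, 0.0141, 0.0103, 0.9998]
V = J·q̇ = [0.3397, -0.1600, -0.0018, -0.0122, 0.0196, -0.2770]

0.3397 -0.1600 -0.0018 -0.0122 0.0196 -0.2770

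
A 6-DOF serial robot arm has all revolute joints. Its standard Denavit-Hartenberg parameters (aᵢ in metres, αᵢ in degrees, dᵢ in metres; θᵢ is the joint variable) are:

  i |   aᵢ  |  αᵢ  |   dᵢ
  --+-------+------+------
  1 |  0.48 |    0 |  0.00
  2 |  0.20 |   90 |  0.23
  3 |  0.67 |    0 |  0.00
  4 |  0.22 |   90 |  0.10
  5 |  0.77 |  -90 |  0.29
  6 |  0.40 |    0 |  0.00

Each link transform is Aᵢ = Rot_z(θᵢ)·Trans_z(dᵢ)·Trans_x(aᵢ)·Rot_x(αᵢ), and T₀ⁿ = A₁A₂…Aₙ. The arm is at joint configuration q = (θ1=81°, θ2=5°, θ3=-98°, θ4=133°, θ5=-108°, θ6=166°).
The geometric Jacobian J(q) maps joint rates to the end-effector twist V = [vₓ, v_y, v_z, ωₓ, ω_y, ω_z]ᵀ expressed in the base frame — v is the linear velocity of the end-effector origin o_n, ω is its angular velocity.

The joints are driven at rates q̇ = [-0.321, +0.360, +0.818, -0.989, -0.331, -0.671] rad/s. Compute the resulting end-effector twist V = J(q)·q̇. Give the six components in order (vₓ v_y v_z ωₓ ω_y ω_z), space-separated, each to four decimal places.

o_n = [-0.1665, 0.7929, -0.5333]
J₁: ẑ×o_n = [-0.7929, -0.1665, 0.0000], ω = ẑ
J2: z=[0.0000, 0.0000, 1.0000] o=[0.0751, 0.4741, 0.0000] → [-0.3188, -0.2415, 0.0000, 0.0000, 0.0000, 1.0000]
J3: z=[0.9976, -0.0698, 0.0000] o=[0.0890, 0.6736, 0.2300] → [0.0532, 0.7614, 0.1011, 0.9976, -0.0698, 0.0000]
J4: z=[0.9976, -0.0698, 0.0000] o=[0.0825, 0.5806, -0.4335] → [0.0070, 0.0995, 0.1944, 0.9976, -0.0698, 0.0000]
J5: z=[0.0400, 0.5722, -0.8192] o=[0.1949, 0.7534, -0.3073] → [-0.0970, 0.3050, 0.2083, 0.0400, 0.5722, -0.8192]
J6: z=[-0.2539, 0.7987, 0.5455] o=[-0.5377, 0.7760, -0.6813] → [0.1090, 0.2401, -0.3008, -0.2539, 0.7987, 0.5455]
V = J·q̇ = [0.1353, 0.2288, 0.0234, -0.0134, -0.7134, -0.0559]

0.1353 0.2288 0.0234 -0.0134 -0.7134 -0.0559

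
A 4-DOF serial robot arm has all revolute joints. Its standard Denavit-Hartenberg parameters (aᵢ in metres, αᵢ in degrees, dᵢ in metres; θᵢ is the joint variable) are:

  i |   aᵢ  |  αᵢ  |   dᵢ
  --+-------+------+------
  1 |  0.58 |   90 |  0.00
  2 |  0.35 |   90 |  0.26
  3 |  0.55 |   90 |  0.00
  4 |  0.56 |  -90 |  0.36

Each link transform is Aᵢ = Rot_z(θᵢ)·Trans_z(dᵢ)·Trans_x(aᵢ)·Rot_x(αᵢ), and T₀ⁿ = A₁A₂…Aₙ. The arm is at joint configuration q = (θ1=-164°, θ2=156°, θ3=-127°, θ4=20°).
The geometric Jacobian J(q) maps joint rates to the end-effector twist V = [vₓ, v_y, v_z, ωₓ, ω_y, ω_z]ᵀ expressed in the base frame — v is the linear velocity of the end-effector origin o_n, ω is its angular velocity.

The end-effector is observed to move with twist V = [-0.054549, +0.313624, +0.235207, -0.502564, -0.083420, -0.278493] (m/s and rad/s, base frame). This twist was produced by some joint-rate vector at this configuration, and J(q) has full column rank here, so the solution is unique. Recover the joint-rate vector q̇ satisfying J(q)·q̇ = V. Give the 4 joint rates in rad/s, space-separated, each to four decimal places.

-0.6180 -0.1860 0.5160 0.4060

o_n = [-1.0408, -0.6967, -0.0630]
J₁: ẑ×o_n = [0.6967, -1.0408, 0.0000], ω = ẑ
J2: z=[-0.2756, 0.9613, 0.0000] o=[-0.5575, -0.1599, 0.0000] → [-0.0606, -0.0174, 0.6125, -0.2756, 0.9613, 0.0000]
J3: z=[-0.3910, -0.1121, 0.9135] o=[-0.3218, 0.1782, 0.1424] → [0.8223, -0.7371, 0.2615, -0.3910, -0.1121, 0.9135]
J4: z=[-0.8672, 0.3774, -0.3248] o=[-0.4914, -0.3274, 0.0077] → [-0.1467, 0.1171, 0.5276, -0.8672, 0.3774, -0.3248]
q̇ = J⁺·V = [-0.6180, -0.1860, 0.5160, 0.4060]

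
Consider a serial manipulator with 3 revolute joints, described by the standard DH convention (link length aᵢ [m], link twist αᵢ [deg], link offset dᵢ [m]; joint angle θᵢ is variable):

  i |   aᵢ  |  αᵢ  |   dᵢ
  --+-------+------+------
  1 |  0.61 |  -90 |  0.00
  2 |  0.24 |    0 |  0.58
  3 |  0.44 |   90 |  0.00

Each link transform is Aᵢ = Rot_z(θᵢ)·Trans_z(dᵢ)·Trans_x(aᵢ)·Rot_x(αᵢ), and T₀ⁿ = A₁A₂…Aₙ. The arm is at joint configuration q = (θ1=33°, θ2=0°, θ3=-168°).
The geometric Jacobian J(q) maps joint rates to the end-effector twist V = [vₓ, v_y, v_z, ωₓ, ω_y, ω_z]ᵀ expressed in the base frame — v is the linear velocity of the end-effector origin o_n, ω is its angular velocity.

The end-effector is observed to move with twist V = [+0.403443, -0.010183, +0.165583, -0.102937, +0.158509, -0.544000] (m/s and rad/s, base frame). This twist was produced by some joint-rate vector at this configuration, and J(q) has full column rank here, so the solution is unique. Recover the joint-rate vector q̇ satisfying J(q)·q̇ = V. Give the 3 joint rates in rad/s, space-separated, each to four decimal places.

-0.5440 -0.3510 0.5400

o_n = [0.0360, 0.7150, 0.0915]
J₁: ẑ×o_n = [-0.7150, 0.0360, 0.0000], ω = ẑ
J2: z=[-0.5446, 0.8387, 0.0000] o=[0.5116, 0.3322, 0.0000] → [0.0767, 0.0498, 0.1904, -0.5446, 0.8387, 0.0000]
J3: z=[-0.5446, 0.8387, 0.0000] o=[0.3970, 0.9494, 0.0000] → [0.0767, 0.0498, 0.4304, -0.5446, 0.8387, 0.0000]
q̇ = J⁺·V = [-0.5440, -0.3510, 0.5400]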